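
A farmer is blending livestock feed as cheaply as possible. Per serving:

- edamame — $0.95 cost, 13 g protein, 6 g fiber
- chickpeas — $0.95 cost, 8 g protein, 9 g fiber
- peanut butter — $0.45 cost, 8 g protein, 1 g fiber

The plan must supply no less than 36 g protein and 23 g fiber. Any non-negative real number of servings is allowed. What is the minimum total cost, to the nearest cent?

$3.07

Two binding constraints pin down two serving amounts, so the optimal mix uses at most two foods. The candidates are each food alone (scaled to the tighter of protein/fiber) and each pair with both constraints tight.
edamame only: max(36/13, 23/6) = 3.833 servings → $3.64.
chickpeas only: max(36/8, 23/9) = 4.5 servings → $4.28.
peanut butter only: max(36/8, 23/1) = 23 servings → $10.35.
edamame + chickpeas with both tight: 2.029 servings and 1.203 servings → $3.07.
edamame + peanut butter: intersection lies outside the first quadrant.
chickpeas + peanut butter with both tight: 2.312 servings and 2.188 servings → $3.18.
The minimum over all feasible corners is $3.07.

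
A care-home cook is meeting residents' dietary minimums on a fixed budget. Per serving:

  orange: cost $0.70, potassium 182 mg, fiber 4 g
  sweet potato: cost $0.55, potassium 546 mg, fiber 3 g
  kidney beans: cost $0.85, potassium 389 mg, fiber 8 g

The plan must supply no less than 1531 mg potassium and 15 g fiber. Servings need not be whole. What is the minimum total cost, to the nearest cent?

This is a tiny linear program; its minimum lies at a vertex of the feasible set. List the vertices and price them.
orange only: max(1531/182, 15/4) = 8.412 servings → $5.89.
sweet potato only: max(1531/546, 15/3) = 5 servings → $2.75.
kidney beans only: max(1531/389, 15/8) = 3.936 servings → $3.35.
orange + sweet potato with both tight: 2.196 servings and 2.072 servings → $2.68.
orange + kidney beans: intersection lies outside the first quadrant.
sweet potato + kidney beans with both tight: 2.003 servings and 1.124 servings → $2.06.
Cheapest feasible corner: $2.06.

$2.06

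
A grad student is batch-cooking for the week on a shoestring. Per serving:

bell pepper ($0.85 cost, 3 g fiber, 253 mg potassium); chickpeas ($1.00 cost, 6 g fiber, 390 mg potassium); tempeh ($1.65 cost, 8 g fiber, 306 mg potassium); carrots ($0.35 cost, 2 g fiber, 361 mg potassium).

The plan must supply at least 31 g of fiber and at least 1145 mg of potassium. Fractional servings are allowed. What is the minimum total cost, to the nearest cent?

$5.17

Check every corner: each single food scaled to meet both minima, and each pair solved so both constraints bind.
bell pepper only: max(31/3, 1145/253) = 10.33 servings → $8.78.
chickpeas only: max(31/6, 1145/390) = 5.167 servings → $5.17.
tempeh only: max(31/8, 1145/306) = 3.875 servings → $6.39.
carrots only: max(31/2, 1145/361) = 15.5 servings → $5.42.
bell pepper + chickpeas: intersection lies outside the first quadrant.
bell pepper + tempeh: the both-tight solution has a negative serving — not a feasible corner.
bell pepper + carrots with both targets exact would need a negative amount; discard.
chickpeas + tempeh with both targets exact would need a negative amount; discard.
chickpeas + carrots with both targets exact would need a negative amount; discard.
tempeh + carrots with both targets exact would need a negative amount; discard.
The minimum over all feasible corners is $5.17.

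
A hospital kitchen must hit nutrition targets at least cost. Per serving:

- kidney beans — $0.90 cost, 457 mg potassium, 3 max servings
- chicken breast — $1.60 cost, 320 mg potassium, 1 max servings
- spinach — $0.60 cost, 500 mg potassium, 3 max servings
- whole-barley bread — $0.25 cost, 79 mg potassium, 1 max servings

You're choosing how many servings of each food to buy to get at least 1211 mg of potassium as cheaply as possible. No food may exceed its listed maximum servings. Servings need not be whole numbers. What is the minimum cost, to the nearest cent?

Cost per mg of potassium: spinach $0.0012, kidney beans $0.0020, whole-barley bread $0.0032, chicken breast $0.0050.
Take 2.422 servings of spinach: +1211.0 mg potassium for $1.45 (total $1.45, still need 0.0 mg).
Filling from the cheapest source first is optimal under one linear minimum: $1.45.

$1.45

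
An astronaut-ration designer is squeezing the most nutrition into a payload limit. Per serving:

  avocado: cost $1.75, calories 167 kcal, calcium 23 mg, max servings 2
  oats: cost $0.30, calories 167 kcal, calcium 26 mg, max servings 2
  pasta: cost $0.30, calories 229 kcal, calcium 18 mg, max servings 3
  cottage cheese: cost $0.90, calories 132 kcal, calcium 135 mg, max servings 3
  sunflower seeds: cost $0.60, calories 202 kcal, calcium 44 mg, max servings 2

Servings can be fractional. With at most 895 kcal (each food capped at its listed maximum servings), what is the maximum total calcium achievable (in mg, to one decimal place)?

507.8 mg

Calcium per kcal: cottage cheese 1.023, sunflower seeds 0.2178, oats 0.1557, avocado 0.1377, pasta 0.0786.
Take 3 servings of cottage cheese: uses 396 kcal, +405.0 mg calcium (running total 405.0 mg).
Take 2 servings of sunflower seeds: uses 404 kcal, +88.0 mg calcium (running total 493.0 mg).
Take 0.5689 servings of oats: uses 95 kcal, +14.8 mg calcium (running total 507.8 mg).
Greedy by best ratio exhausts the calories allowance optimally: 507.8 mg.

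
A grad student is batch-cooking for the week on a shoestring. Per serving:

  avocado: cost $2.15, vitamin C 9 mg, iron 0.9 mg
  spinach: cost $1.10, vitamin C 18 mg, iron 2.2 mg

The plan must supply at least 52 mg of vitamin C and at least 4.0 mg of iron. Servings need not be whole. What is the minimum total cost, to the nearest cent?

$3.18

Minimising a linear cost over {vitamin C ≥ 52, iron ≥ 4.0, servings ≥ 0} — the optimum is at a vertex, using one or two foods.
avocado only: max(52/9, 4.0/0.9) = 5.778 servings → $12.42.
spinach only: max(52/18, 4.0/2.2) = 2.889 servings → $3.18.
avocado + spinach: intersection lies outside the first quadrant.
The minimum over all feasible corners is $3.18.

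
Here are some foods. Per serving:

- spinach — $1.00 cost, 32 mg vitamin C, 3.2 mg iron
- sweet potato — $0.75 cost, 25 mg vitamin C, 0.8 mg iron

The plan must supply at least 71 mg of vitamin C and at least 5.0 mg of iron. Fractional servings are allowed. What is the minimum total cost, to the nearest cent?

$2.18

Minimising a linear cost over {vitamin C ≥ 71, iron ≥ 5.0, servings ≥ 0} — the optimum is at a vertex, using one or two foods.
spinach only: max(71/32, 5.0/3.2) = 2.219 servings → $2.22.
sweet potato only: max(71/25, 5.0/0.8) = 6.25 servings → $4.69.
spinach + sweet potato with both tight: 1.254 servings and 1.235 servings → $2.18.
So the least-cost plan costs $2.18.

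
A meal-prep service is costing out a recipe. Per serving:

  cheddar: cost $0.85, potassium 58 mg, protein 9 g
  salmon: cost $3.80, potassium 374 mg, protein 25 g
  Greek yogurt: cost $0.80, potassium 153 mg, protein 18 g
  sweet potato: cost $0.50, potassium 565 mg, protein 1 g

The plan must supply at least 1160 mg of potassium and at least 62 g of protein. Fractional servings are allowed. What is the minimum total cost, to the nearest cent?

$3.27

This is a tiny linear program; its minimum lies at a vertex of the feasible set. List the vertices and price them.
cheddar only: max(1160/58, 62/9) = 20 servings → $17.00.
salmon only: max(1160/374, 62/25) = 3.102 servings → $11.79.
Greek yogurt only: max(1160/153, 62/18) = 7.582 servings → $6.07.
sweet potato only: max(1160/565, 62/1) = 62 servings → $31.00.
cheddar + salmon: the both-tight solution has a negative serving — not a feasible corner.
cheddar + Greek yogurt: intersection lies outside the first quadrant.
cheddar + sweet potato with both tight: 6.738 servings and 1.361 servings → $6.41.
salmon + Greek yogurt: the both-tight solution has a negative serving — not a feasible corner.
salmon + sweet potato with both tight: 2.463 servings and 0.4227 servings → $9.57.
Greek yogurt + sweet potato with both tight: 3.381 servings and 1.137 servings → $3.27.
So the least-cost plan costs $3.27.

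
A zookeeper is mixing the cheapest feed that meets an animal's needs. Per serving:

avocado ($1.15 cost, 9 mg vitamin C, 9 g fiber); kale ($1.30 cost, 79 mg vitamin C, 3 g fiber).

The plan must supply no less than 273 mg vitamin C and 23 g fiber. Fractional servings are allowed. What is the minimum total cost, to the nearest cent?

avocado only: max(273/9, 23/9) = 30.33 servings → $34.88.
kale only: max(273/79, 23/3) = 7.667 servings → $9.97.
avocado + kale with both tight: 1.459 servings and 3.289 servings → $5.95.
The minimum over all feasible corners is $5.95.

$5.95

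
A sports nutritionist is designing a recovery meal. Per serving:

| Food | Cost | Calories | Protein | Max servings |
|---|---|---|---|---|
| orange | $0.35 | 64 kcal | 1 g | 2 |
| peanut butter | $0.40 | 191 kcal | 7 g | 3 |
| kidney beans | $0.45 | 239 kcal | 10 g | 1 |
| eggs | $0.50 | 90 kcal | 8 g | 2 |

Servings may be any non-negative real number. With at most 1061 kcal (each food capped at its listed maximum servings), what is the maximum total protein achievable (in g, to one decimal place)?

Protein per kcal: eggs 0.08889, kidney beans 0.04184, peanut butter 0.03665, orange 0.01562.
Take 2 servings of eggs: uses 180 kcal, +16.0 g protein (running total 16.0 g).
Take 1 serving of kidney beans: uses 239 kcal, +10.0 g protein (running total 26.0 g).
Take 3 servings of peanut butter: uses 573 kcal, +21.0 g protein (running total 47.0 g).
Take 1.078 servings of orange: uses 69 kcal, +1.1 g protein (running total 48.1 g).
Filling greedily by protein-per-kcal is optimal for one linear limit, giving 48.1 g.

48.1 g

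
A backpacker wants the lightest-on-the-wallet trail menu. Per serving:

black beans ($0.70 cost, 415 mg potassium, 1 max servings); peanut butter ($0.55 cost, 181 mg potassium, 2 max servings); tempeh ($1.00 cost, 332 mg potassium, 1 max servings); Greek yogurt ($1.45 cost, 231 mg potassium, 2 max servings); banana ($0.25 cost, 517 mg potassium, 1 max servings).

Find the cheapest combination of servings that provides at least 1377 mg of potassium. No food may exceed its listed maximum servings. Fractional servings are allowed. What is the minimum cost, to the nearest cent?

Cost per mg of potassium: banana $0.0005, black beans $0.0017, tempeh $0.0030, peanut butter $0.0030, Greek yogurt $0.0063.
Take 1 serving of banana: +517.0 mg potassium for $0.25 (total $0.25, still need 860.0 mg).
Take 1 serving of black beans: +415.0 mg potassium for $0.70 (total $0.95, still need 445.0 mg).
Take 1 serving of tempeh: +332.0 mg potassium for $1.00 (total $1.95, still need 113.0 mg).
Take 0.6243 servings of peanut butter: +113.0 mg potassium for $0.34 (total $2.29, still need 0.0 mg).
Greedy by cheapest-per-mg is optimal for a single linear constraint, so the minimum cost is $2.29.

$2.29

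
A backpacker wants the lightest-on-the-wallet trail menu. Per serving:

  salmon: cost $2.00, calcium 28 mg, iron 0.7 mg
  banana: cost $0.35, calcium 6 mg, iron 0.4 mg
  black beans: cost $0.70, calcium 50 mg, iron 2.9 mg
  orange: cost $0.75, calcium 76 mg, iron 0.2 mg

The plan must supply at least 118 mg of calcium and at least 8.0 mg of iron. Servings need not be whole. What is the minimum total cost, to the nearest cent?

$1.93

Check every corner: each single food scaled to meet both minima, and each pair solved so both constraints bind.
salmon only: max(118/28, 8.0/0.7) = 11.43 servings → $22.86.
banana only: max(118/6, 8.0/0.4) = 20 servings → $7.00.
black beans only: max(118/50, 8.0/2.9) = 2.759 servings → $1.93.
orange only: max(118/76, 8.0/0.2) = 40 servings → $30.00.
salmon + banana: the both-tight solution has a negative serving — not a feasible corner.
salmon + black beans: intersection lies outside the first quadrant.
salmon + orange: intersection lies outside the first quadrant.
banana + black beans: intersection lies outside the first quadrant.
banana + orange with both targets exact would need a negative amount; discard.
black beans + orange: the both-tight solution has a negative serving — not a feasible corner.
Cheapest feasible corner: $1.93.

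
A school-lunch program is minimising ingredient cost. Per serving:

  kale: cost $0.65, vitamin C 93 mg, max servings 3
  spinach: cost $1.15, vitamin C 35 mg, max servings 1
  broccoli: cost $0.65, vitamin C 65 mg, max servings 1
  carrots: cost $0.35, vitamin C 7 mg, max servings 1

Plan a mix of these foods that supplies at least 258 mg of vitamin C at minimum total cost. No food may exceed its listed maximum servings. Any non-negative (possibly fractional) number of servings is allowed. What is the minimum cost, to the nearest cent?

Cost per mg of vitamin C: kale $0.0070, broccoli $0.0100, spinach $0.0329, carrots $0.0500.
Take 2.774 servings of kale: +258.0 mg vitamin C for $1.80 (total $1.80, still need 0.0 mg).
Greedy by cheapest-per-mg is optimal for a single linear constraint, so the minimum cost is $1.80.

$1.80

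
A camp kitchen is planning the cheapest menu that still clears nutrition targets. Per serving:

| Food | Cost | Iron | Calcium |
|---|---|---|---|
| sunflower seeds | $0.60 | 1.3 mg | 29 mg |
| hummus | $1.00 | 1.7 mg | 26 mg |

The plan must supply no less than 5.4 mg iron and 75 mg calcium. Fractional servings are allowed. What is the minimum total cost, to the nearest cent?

Check every corner: each single food scaled to meet both minima, and each pair solved so both constraints bind.
sunflower seeds only: max(5.4/1.3, 75/29) = 4.154 servings → $2.49.
hummus only: max(5.4/1.7, 75/26) = 3.176 servings → $3.18.
sunflower seeds + hummus with both targets exact would need a negative amount; discard.
The minimum over all feasible corners is $2.49.

$2.49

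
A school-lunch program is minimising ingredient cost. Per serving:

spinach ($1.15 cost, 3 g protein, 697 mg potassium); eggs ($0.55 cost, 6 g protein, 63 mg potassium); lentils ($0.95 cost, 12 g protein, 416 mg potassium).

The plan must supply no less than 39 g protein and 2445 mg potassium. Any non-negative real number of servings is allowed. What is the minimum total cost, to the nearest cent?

Compare the cost at each extreme point of the feasible region.
spinach only: max(39/3, 2445/697) = 13 servings → $14.95.
eggs only: max(39/6, 2445/63) = 38.81 servings → $21.35.
lentils only: max(39/12, 2445/416) = 5.877 servings → $5.58.
spinach + eggs with both tight: 3.059 servings and 4.971 servings → $6.25.
spinach + lentils with both tight: 1.843 servings and 2.789 servings → $4.77.
eggs + lentils: intersection lies outside the first quadrant.
Cheapest feasible corner: $4.77.

$4.77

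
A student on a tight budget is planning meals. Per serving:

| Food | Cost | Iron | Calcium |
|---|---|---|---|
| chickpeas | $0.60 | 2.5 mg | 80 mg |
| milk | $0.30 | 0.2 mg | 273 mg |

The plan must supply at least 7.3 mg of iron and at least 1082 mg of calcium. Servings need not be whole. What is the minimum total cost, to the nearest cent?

$2.55

chickpeas only: max(7.3/2.5, 1082/80) = 13.53 servings → $8.12.
milk only: max(7.3/0.2, 1082/273) = 36.5 servings → $10.95.
chickpeas + milk with both tight: 2.665 servings and 3.182 servings → $2.55.
So the least-cost plan costs $2.55.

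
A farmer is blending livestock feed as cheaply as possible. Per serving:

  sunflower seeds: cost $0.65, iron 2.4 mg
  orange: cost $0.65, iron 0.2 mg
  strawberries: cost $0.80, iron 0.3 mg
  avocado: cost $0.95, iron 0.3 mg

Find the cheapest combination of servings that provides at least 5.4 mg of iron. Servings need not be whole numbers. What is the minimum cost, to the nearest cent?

$1.46

Cost per mg of iron: sunflower seeds $0.2708, strawberries $2.6667, avocado $3.1667, orange $3.2500.
With no serving limits, use only sunflower seeds: 5.4 mg / 2.4 mg = 2.25 servings × $0.65 = $1.46.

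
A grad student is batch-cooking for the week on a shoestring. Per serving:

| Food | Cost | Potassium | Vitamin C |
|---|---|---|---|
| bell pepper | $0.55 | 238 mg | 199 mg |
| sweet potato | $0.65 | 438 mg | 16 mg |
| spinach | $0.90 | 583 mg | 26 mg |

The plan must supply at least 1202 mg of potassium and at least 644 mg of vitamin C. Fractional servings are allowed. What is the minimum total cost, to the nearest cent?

$2.40

This is a tiny linear program; its minimum lies at a vertex of the feasible set. List the vertices and price them.
bell pepper only: max(1202/238, 644/199) = 5.05 servings → $2.78.
sweet potato only: max(1202/438, 644/16) = 40.25 servings → $26.16.
spinach only: max(1202/583, 644/26) = 24.77 servings → $22.29.
bell pepper + sweet potato with both tight: 3.153 servings and 1.031 servings → $2.40.
bell pepper + spinach with both tight: 3.134 servings and 0.7824 servings → $2.43.
sweet potato + spinach with both targets exact would need a negative amount; discard.
Cheapest feasible corner: $2.40.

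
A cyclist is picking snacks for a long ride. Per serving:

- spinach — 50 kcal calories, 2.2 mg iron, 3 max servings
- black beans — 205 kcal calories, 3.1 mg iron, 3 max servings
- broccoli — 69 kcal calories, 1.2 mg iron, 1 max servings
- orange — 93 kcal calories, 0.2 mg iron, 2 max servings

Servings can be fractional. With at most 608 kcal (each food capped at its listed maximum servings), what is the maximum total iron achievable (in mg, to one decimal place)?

13.7 mg

Iron per kcal: spinach 0.044, broccoli 0.01739, black beans 0.01512, orange 0.002151.
Take 3 servings of spinach: uses 150 kcal, +6.6 mg iron (running total 6.6 mg).
Take 1 serving of broccoli: uses 69 kcal, +1.2 mg iron (running total 7.8 mg).
Take 1.898 servings of black beans: uses 389 kcal, +5.9 mg iron (running total 13.7 mg).
Greedy by best ratio exhausts the calories allowance optimally: 13.7 mg.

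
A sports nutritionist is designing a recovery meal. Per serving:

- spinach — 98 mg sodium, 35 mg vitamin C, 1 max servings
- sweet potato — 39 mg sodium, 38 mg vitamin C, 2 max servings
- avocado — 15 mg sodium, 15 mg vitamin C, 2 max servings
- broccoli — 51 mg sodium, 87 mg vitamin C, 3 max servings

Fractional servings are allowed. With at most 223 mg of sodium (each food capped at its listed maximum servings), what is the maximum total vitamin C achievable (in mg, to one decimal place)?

330.0 mg

Vitamin C per mg sodium: broccoli 1.706, avocado 1, sweet potato 0.9744, spinach 0.3571.
Take 3 servings of broccoli: uses 153 mg sodium, +261.0 mg vitamin C (running total 261.0 mg).
Take 2 servings of avocado: uses 30 mg sodium, +30.0 mg vitamin C (running total 291.0 mg).
Take 1.026 servings of sweet potato: uses 40 mg sodium, +39.0 mg vitamin C (running total 330.0 mg).
Filling greedily by vitamin C-per-mg sodium is optimal for one linear limit, giving 330.0 mg.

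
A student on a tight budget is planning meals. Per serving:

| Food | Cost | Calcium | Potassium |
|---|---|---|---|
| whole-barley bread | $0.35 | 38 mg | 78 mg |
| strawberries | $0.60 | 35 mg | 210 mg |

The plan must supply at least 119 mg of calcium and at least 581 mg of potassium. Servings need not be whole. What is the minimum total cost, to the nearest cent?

$1.77

This is a tiny linear program; its minimum lies at a vertex of the feasible set. List the vertices and price them.
whole-barley bread only: max(119/38, 581/78) = 7.449 servings → $2.61.
strawberries only: max(119/35, 581/210) = 3.4 servings → $2.04.
whole-barley bread + strawberries with both tight: 0.8867 servings and 2.437 servings → $1.77.
Cheapest feasible corner: $1.77.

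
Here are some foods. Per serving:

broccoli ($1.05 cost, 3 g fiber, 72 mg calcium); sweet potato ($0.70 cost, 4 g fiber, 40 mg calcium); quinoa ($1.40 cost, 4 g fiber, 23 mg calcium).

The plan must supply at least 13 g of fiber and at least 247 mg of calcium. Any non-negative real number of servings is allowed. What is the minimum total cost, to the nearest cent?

This is a tiny linear program; its minimum lies at a vertex of the feasible set. List the vertices and price them.
broccoli only: max(13/3, 247/72) = 4.333 servings → $4.55.
sweet potato only: max(13/4, 247/40) = 6.175 servings → $4.32.
quinoa only: max(13/4, 247/23) = 10.74 servings → $15.03.
broccoli + sweet potato with both tight: 2.786 servings and 1.161 servings → $3.74.
broccoli + quinoa with both tight: 3.146 servings and 0.8904 servings → $4.55.
sweet potato + quinoa: the both-tight solution has a negative serving — not a feasible corner.
So the least-cost plan costs $3.74.

$3.74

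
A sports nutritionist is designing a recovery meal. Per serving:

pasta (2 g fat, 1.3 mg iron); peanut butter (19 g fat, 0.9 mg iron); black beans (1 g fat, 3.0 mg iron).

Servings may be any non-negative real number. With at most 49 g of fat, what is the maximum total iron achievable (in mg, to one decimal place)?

Iron per g fat: black beans 3, pasta 0.65, peanut butter 0.04737.
With no serving limits, spend the whole fat allowance on black beans: 49 g / 1 g × 3.0 mg = 147.0 mg.

147.0 mg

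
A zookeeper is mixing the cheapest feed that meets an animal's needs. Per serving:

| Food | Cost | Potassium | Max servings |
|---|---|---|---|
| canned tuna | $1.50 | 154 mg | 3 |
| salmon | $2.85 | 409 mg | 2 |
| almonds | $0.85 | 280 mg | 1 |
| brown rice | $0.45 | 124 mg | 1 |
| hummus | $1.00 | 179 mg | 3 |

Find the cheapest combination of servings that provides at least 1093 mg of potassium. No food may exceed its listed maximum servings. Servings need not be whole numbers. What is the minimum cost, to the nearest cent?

Cost per mg of potassium: almonds $0.0030, brown rice $0.0036, hummus $0.0056, salmon $0.0070, canned tuna $0.0097.
Take 1 serving of almonds: +280.0 mg potassium for $0.85 (total $0.85, still need 813.0 mg).
Take 1 serving of brown rice: +124.0 mg potassium for $0.45 (total $1.30, still need 689.0 mg).
Take 3 servings of hummus: +537.0 mg potassium for $3.00 (total $4.30, still need 152.0 mg).
Take 0.3716 servings of salmon: +152.0 mg potassium for $1.06 (total $5.36, still need 0.0 mg).
Filling from the cheapest source first is optimal under one linear minimum: $5.36.

$5.36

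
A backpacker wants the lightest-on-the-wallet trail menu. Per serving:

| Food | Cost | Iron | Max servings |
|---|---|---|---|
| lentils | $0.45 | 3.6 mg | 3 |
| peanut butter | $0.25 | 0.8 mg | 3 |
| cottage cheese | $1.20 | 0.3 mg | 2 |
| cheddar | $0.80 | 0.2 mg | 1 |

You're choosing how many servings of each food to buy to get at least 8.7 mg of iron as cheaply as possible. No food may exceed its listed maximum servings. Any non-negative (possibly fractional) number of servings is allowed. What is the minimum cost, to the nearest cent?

$1.09

Cost per mg of iron: lentils $0.1250, peanut butter $0.3125, cottage cheese $4.0000, cheddar $4.0000.
Take 2.417 servings of lentils: +8.7 mg iron for $1.09 (total $1.09, still need 0.0 mg).
Greedy by cheapest-per-mg is optimal for a single linear constraint, so the minimum cost is $1.09.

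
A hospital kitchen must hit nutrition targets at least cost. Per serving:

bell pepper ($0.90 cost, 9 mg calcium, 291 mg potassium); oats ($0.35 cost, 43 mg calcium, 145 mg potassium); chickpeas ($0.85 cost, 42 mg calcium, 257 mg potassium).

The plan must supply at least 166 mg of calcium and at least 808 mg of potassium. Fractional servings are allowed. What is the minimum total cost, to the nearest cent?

$1.95

This is a tiny linear program; its minimum lies at a vertex of the feasible set. List the vertices and price them.
bell pepper only: max(166/9, 808/291) = 18.44 servings → $16.60.
oats only: max(166/43, 808/145) = 5.572 servings → $1.95.
chickpeas only: max(166/42, 808/257) = 3.952 servings → $3.36.
bell pepper + oats with both tight: 0.9524 servings and 3.661 servings → $2.14.
bell pepper + chickpeas: the both-tight solution has a negative serving — not a feasible corner.
oats + chickpeas with both tight: 1.759 servings and 2.152 servings → $2.44.
The minimum over all feasible corners is $1.95.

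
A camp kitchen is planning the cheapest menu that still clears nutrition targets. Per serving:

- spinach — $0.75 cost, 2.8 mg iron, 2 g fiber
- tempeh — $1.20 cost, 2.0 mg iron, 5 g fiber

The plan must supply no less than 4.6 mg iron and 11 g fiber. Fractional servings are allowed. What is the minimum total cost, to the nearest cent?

$2.67

An LP optimum is at a vertex; with two nutrient constraints at most two foods are used. Check each candidate.
spinach only: max(4.6/2.8, 11/2) = 5.5 servings → $4.12.
tempeh only: max(4.6/2.0, 11/5) = 2.3 servings → $2.76.
spinach + tempeh with both tight: 0.1 servings and 2.16 servings → $2.67.
Cheapest feasible corner: $2.67.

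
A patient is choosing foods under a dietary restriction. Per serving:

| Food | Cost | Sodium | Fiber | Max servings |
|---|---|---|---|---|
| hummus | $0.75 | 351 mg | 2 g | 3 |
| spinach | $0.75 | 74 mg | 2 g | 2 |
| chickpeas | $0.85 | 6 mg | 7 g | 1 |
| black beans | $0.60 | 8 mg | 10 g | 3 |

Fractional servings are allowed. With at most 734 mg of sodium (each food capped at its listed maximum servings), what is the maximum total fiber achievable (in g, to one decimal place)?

Fiber per mg sodium: black beans 1.25, chickpeas 1.167, spinach 0.02703, hummus 0.005698.
Take 3 servings of black beans: uses 24 mg sodium, +30.0 g fiber (running total 30.0 g).
Take 1 serving of chickpeas: uses 6 mg sodium, +7.0 g fiber (running total 37.0 g).
Take 2 servings of spinach: uses 148 mg sodium, +4.0 g fiber (running total 41.0 g).
Take 1.584 servings of hummus: uses 556 mg sodium, +3.2 g fiber (running total 44.2 g).
Greedy by best ratio exhausts the sodium allowance optimally: 44.2 g.

44.2 g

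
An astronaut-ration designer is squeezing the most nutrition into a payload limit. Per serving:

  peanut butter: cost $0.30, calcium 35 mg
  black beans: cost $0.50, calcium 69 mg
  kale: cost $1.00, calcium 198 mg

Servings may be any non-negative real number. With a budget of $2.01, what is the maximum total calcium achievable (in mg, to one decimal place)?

398.0 mg

Calcium per dollar: kale 198, black beans 138, peanut butter 116.7.
With no serving limits, spend the whole cost allowance on kale: $2.01 / $1.00 × 198 mg = 398.0 mg.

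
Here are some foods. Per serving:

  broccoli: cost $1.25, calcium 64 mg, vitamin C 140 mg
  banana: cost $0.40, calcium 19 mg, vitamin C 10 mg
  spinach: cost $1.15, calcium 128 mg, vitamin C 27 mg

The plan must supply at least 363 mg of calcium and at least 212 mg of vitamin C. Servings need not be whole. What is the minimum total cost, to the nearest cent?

broccoli only: max(363/64, 212/140) = 5.672 servings → $7.09.
banana only: max(363/19, 212/10) = 21.2 servings → $8.48.
spinach only: max(363/128, 212/27) = 7.852 servings → $9.03.
broccoli + banana with both tight: 0.197 servings and 18.44 servings → $7.62.
broccoli + spinach with both tight: 1.071 servings and 2.301 servings → $3.98.
banana + spinach: intersection lies outside the first quadrant.
The minimum over all feasible corners is $3.98.

$3.98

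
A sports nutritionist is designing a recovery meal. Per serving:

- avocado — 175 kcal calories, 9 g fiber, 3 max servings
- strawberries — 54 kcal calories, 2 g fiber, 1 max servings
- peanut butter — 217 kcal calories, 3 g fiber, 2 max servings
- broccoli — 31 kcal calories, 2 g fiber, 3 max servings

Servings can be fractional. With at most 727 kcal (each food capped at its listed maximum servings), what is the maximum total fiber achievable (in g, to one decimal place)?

Fiber per kcal: broccoli 0.06452, avocado 0.05143, strawberries 0.03704, peanut butter 0.01382.
Take 3 servings of broccoli: uses 93 kcal, +6.0 g fiber (running total 6.0 g).
Take 3 servings of avocado: uses 525 kcal, +27.0 g fiber (running total 33.0 g).
Take 1 serving of strawberries: uses 54 kcal, +2.0 g fiber (running total 35.0 g).
Take 0.2535 servings of peanut butter: uses 55 kcal, +0.8 g fiber (running total 35.8 g).
Greedy by best ratio exhausts the calories allowance optimally: 35.8 g.

35.8 g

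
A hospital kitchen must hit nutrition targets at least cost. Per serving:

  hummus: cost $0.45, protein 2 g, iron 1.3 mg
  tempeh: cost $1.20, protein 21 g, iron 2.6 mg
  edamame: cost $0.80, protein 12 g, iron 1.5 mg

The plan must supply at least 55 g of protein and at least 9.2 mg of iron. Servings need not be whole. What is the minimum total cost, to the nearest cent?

With two linear requirements the optimum uses one or two foods; enumerate the corners.
hummus only: max(55/2, 9.2/1.3) = 27.5 servings → $12.38.
tempeh only: max(55/21, 9.2/2.6) = 3.538 servings → $4.25.
edamame only: max(55/12, 9.2/1.5) = 6.133 servings → $4.91.
hummus + tempeh with both tight: 2.271 servings and 2.403 servings → $3.91.
hummus + edamame with both tight: 2.214 servings and 4.214 servings → $4.37.
tempeh + edamame: intersection lies outside the first quadrant.
The minimum over all feasible corners is $3.91.

$3.91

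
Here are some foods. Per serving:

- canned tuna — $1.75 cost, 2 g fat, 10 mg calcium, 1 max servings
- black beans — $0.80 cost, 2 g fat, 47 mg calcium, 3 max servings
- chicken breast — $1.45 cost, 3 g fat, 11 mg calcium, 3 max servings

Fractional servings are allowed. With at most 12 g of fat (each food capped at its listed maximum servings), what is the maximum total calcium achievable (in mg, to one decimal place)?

165.7 mg

Calcium per g fat: black beans 23.5, canned tuna 5, chicken breast 3.667.
Take 3 servings of black beans: uses 6 g fat, +141.0 mg calcium (running total 141.0 mg).
Take 1 serving of canned tuna: uses 2 g fat, +10.0 mg calcium (running total 151.0 mg).
Take 1.333 servings of chicken breast: uses 4 g fat, +14.7 mg calcium (running total 165.7 mg).
Filling greedily by calcium-per-g fat is optimal for one linear limit, giving 165.7 mg.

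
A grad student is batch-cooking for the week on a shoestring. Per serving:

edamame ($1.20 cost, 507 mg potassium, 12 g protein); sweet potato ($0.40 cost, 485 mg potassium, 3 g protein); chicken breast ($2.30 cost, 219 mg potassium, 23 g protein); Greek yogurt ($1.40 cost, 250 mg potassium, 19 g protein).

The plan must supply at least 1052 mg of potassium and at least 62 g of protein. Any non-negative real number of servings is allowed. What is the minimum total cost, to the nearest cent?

A basic optimal solution has at most two foods positive. Try each food alone and each pair with both targets met exactly.
edamame only: max(1052/507, 62/12) = 5.167 servings → $6.20.
sweet potato only: max(1052/485, 62/3) = 20.67 servings → $8.27.
chicken breast only: max(1052/219, 62/23) = 4.804 servings → $11.05.
Greek yogurt only: max(1052/250, 62/19) = 4.208 servings → $5.89.
edamame + sweet potato: the both-tight solution has a negative serving — not a feasible corner.
edamame + chicken breast with both tight: 1.175 servings and 2.082 servings → $6.20.
edamame + Greek yogurt with both tight: 0.6766 servings and 2.836 servings → $4.78.
sweet potato + chicken breast with both tight: 1.011 servings and 2.564 servings → $6.30.
sweet potato + Greek yogurt with both tight: 0.5302 servings and 3.179 servings → $4.66.
chicken breast + Greek yogurt: the both-tight solution has a negative serving — not a feasible corner.
Cheapest feasible corner: $4.66.

$4.66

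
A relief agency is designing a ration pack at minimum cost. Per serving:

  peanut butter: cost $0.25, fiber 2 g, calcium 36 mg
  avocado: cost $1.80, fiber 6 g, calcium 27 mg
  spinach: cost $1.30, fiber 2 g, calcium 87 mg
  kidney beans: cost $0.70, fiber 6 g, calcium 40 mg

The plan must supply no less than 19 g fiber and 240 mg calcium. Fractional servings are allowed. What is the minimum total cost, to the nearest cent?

Two binding constraints pin down two serving amounts, so the optimal mix uses at most two foods. The candidates are each food alone (scaled to the tighter of fiber/calcium) and each pair with both constraints tight.
peanut butter only: max(19/2, 240/36) = 9.5 servings → $2.38.
avocado only: max(19/6, 240/27) = 8.889 servings → $16.00.
spinach only: max(19/2, 240/87) = 9.5 servings → $12.35.
kidney beans only: max(19/6, 240/40) = 6 servings → $4.20.
peanut butter + avocado with both tight: 5.722 servings and 1.259 servings → $3.70.
peanut butter + spinach: the both-tight solution has a negative serving — not a feasible corner.
peanut butter + kidney beans with both tight: 5 servings and 1.5 servings → $2.30.
avocado + spinach with both tight: 2.506 servings and 1.981 servings → $7.09.
avocado + kidney beans: the both-tight solution has a negative serving — not a feasible corner.
spinach + kidney beans with both tight: 1.538 servings and 2.654 servings → $3.86.
Cheapest feasible corner: $2.30.

$2.30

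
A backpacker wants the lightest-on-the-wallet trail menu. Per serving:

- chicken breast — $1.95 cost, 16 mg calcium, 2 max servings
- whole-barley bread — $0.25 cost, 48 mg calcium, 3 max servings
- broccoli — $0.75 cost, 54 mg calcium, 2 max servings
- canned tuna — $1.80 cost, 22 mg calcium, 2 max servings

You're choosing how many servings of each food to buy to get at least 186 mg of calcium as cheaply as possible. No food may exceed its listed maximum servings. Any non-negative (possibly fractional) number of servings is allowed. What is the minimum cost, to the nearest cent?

$1.33

Cost per mg of calcium: whole-barley bread $0.0052, broccoli $0.0139, canned tuna $0.0818, chicken breast $0.1219.
Take 3 servings of whole-barley bread: +144.0 mg calcium for $0.75 (total $0.75, still need 42.0 mg).
Take 0.7778 servings of broccoli: +42.0 mg calcium for $0.58 (total $1.33, still need 0.0 mg).
Greedy by cheapest-per-mg is optimal for a single linear constraint, so the minimum cost is $1.33.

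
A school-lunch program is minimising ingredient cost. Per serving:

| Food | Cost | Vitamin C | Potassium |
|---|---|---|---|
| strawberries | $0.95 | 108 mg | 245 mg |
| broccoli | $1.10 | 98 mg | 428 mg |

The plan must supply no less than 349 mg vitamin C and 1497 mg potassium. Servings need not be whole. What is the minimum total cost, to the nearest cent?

At the optimum either one food covers both requirements or two foods hit both targets exactly; no other combination can be cheaper.
strawberries only: max(349/108, 1497/245) = 6.11 servings → $5.80.
broccoli only: max(349/98, 1497/428) = 3.561 servings → $3.92.
strawberries + broccoli with both tight: 0.12 servings and 3.429 servings → $3.89.
The minimum over all feasible corners is $3.89.

$3.89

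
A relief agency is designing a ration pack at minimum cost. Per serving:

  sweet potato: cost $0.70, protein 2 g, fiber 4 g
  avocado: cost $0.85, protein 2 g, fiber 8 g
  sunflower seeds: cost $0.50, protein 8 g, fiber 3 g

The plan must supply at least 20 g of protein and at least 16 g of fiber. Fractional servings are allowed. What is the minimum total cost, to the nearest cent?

$2.10

Check every corner: each single food scaled to meet both minima, and each pair solved so both constraints bind.
sweet potato only: max(20/2, 16/4) = 10 servings → $7.00.
avocado only: max(20/2, 16/8) = 10 servings → $8.50.
sunflower seeds only: max(20/8, 16/3) = 5.333 servings → $2.67.
sweet potato + avocado: the both-tight solution has a negative serving — not a feasible corner.
sweet potato + sunflower seeds with both tight: 2.615 servings and 1.846 servings → $2.75.
avocado + sunflower seeds with both tight: 1.172 servings and 2.207 servings → $2.10.
Cheapest feasible corner: $2.10.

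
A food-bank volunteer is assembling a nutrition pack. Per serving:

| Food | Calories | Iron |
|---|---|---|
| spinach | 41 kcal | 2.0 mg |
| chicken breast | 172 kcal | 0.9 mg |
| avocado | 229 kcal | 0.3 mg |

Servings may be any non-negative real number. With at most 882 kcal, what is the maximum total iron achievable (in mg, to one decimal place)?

Iron per kcal: spinach 0.04878, chicken breast 0.005233, avocado 0.00131.
With no serving limits, spend the whole calories allowance on spinach: 882 kcal / 41 kcal × 2.0 mg = 43.0 mg.

43.0 mg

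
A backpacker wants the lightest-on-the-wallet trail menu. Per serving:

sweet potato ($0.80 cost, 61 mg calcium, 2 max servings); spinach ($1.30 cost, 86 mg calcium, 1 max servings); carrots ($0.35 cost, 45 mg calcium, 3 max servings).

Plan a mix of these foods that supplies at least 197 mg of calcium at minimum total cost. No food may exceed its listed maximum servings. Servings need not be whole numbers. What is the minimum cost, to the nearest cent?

$1.86

Cost per mg of calcium: carrots $0.0078, sweet potato $0.0131, spinach $0.0151.
Take 3 servings of carrots: +135.0 mg calcium for $1.05 (total $1.05, still need 62.0 mg).
Take 1.016 servings of sweet potato: +62.0 mg calcium for $0.81 (total $1.86, still need 0.0 mg).
Greedy by cheapest-per-mg is optimal for a single linear constraint, so the minimum cost is $1.86.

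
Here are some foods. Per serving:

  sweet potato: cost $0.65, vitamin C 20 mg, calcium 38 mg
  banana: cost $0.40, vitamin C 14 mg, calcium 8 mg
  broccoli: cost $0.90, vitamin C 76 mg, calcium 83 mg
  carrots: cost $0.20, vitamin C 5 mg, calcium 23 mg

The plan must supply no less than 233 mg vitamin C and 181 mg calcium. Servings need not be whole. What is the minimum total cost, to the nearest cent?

$2.76

Check every corner: each single food scaled to meet both minima, and each pair solved so both constraints bind.
sweet potato only: max(233/20, 181/38) = 11.65 servings → $7.57.
banana only: max(233/14, 181/8) = 22.62 servings → $9.05.
broccoli only: max(233/76, 181/83) = 3.066 servings → $2.76.
carrots only: max(233/5, 181/23) = 46.6 servings → $9.32.
sweet potato + banana with both tight: 1.801 servings and 14.07 servings → $6.80.
sweet potato + broccoli with both targets exact would need a negative amount; discard.
sweet potato + carrots: the both-tight solution has a negative serving — not a feasible corner.
banana + broccoli with both tight: 10.08 servings and 1.209 servings → $5.12.
banana + carrots with both tight: 15.79 servings and 2.376 servings → $6.79.
broccoli + carrots: intersection lies outside the first quadrant.
So the least-cost plan costs $2.76.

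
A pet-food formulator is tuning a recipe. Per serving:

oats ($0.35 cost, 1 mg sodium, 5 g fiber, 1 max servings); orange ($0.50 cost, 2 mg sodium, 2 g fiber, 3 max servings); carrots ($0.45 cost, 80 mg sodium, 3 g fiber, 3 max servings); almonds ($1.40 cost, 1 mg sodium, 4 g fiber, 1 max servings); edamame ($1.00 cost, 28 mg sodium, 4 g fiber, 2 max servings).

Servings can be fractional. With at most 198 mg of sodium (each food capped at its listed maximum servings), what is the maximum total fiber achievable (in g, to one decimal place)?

28.0 g

Fiber per mg sodium: oats 5, almonds 4, orange 1, edamame 0.1429, carrots 0.0375.
Take 1 serving of oats: uses 1 mg sodium, +5.0 g fiber (running total 5.0 g).
Take 1 serving of almonds: uses 1 mg sodium, +4.0 g fiber (running total 9.0 g).
Take 3 servings of orange: uses 6 mg sodium, +6.0 g fiber (running total 15.0 g).
Take 2 servings of edamame: uses 56 mg sodium, +8.0 g fiber (running total 23.0 g).
Take 1.675 servings of carrots: uses 134 mg sodium, +5.0 g fiber (running total 28.0 g).
Filling greedily by fiber-per-mg sodium is optimal for one linear limit, giving 28.0 g.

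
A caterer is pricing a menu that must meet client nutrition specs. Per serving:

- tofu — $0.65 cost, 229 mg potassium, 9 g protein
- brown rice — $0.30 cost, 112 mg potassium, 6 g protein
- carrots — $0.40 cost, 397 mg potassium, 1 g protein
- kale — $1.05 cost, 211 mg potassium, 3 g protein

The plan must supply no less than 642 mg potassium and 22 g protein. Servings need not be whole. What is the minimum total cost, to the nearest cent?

At the optimum either one food covers both requirements or two foods hit both targets exactly; no other combination can be cheaper.
tofu only: max(642/229, 22/9) = 2.803 servings → $1.82.
brown rice only: max(642/112, 22/6) = 5.732 servings → $1.72.
carrots only: max(642/397, 22/1) = 22 servings → $8.80.
kale only: max(642/211, 22/3) = 7.333 servings → $7.70.
tofu + brown rice: the both-tight solution has a negative serving — not a feasible corner.
tofu + carrots with both tight: 2.42 servings and 0.2213 servings → $1.66.
tofu + kale with both tight: 2.241 servings and 0.6106 servings → $2.10.
brown rice + carrots with both tight: 3.565 servings and 0.6115 servings → $1.31.
brown rice + kale with both tight: 2.92 servings and 1.492 servings → $2.44.
carrots + kale: the both-tight solution has a negative serving — not a feasible corner.
Cheapest feasible corner: $1.31.

$1.31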